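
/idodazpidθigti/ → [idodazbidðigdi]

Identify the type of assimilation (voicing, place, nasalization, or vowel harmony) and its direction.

/p/→[b] /θ/→[ð] /t/→[d].
Each target copies a feature from the preceding segment, so the direction is progressive.

voicing assimilation, progressive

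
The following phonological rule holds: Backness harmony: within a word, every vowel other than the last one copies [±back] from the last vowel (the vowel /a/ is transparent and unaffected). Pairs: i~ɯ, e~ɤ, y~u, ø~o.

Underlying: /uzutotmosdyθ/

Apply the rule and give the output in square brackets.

[yzytøtmøsdyθ]

/u/ harmonizes with /y/ ([-back]) → [y]
/u/ harmonizes with /y/ ([-back]) → [y]
/o/ harmonizes with /y/ ([-back]) → [ø]
/o/ harmonizes with /y/ ([-back]) → [ø]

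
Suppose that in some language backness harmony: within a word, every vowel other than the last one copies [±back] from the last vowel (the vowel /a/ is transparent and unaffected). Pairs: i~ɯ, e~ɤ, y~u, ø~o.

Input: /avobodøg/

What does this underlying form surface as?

/o/ harmonizes with /ø/ ([-back]) → [ø]
/o/ harmonizes with /ø/ ([-back]) → [ø]

[avøbødøg]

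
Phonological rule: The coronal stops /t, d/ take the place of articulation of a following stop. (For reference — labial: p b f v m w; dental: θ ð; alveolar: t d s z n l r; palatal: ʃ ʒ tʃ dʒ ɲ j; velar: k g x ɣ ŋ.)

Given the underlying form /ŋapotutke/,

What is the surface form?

[ŋapotukke]

/t/ before /k/ (velar) → [k]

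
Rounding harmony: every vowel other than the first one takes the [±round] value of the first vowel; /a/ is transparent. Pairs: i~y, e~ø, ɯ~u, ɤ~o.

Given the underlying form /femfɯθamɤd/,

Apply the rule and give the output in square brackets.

[femfɯθamɤd]

no segment meets the rule's conditions; no change.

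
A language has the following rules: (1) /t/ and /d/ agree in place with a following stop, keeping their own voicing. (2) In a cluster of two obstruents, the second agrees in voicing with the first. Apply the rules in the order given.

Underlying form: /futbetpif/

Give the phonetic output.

[fuppeppif]

Rule 1: /t/ before /b/ (labial) → [p]
Rule 1: /t/ before /p/ (labial) → [p]
After rule 1: fupbeppif
Rule 2: /b/ after /p/ (voiceless) → [p]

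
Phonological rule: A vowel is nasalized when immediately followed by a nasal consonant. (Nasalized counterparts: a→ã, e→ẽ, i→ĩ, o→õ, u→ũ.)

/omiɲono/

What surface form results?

[õmĩɲõno]

/o/ before nasal /m/ → [õ]
/i/ before nasal /ɲ/ → [ĩ]
/o/ before nasal /n/ → [õ]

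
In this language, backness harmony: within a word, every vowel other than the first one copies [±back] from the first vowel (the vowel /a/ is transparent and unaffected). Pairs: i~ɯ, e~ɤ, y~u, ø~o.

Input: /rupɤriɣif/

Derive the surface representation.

/i/ harmonizes with /u/ ([+back]) → [ɯ]
/i/ harmonizes with /u/ ([+back]) → [ɯ]

[rupɤrɯɣɯf]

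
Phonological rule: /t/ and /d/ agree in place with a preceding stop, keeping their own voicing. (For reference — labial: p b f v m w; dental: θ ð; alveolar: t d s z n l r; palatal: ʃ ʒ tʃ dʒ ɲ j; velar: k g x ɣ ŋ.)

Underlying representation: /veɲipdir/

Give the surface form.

/d/ after /p/ (labial) → [b]

[veɲipbir]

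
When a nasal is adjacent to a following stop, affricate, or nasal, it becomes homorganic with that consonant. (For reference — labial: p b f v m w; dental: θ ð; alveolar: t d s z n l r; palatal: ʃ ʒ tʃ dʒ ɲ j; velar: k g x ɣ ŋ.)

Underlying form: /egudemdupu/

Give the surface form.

[egudendupu]

/m/ before /d/ (alveolar) → [n]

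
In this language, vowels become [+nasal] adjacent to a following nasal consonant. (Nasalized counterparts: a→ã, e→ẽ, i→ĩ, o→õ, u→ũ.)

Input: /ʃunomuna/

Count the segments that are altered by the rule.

/u/ before nasal /n/ → [ũ]
/o/ before nasal /m/ → [õ]
/u/ before nasal /n/ → [ũ]
3 segments change.

3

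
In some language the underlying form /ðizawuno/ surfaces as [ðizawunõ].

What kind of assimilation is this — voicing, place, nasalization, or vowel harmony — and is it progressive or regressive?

nasalization, progressive

/o/→[õ].
Each target copies a feature from the preceding segment, so the direction is progressive.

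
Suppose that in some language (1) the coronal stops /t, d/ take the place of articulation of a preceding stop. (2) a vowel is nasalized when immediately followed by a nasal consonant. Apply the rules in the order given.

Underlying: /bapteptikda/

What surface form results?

Rule 1: /t/ after /p/ (labial) → [p]
Rule 1: /t/ after /p/ (labial) → [p]
Rule 1: /d/ after /k/ (velar) → [g]
After rule 1: bappeppikga
Rule 2: no segment meets the rule's conditions; no change.

[bappeppikga]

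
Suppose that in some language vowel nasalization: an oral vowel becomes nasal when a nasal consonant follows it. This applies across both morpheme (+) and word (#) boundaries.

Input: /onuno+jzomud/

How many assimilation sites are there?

3

/o/ before nasal /n/ → [õ]
/u/ before nasal /n/ → [ũ]
/o/ before nasal /m/ → [õ]
3 segments change.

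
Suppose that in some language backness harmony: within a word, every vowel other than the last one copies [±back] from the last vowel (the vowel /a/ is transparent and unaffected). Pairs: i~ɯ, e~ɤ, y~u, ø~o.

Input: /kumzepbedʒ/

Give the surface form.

/u/ harmonizes with /e/ ([-back]) → [y]

[kymzepbedʒ]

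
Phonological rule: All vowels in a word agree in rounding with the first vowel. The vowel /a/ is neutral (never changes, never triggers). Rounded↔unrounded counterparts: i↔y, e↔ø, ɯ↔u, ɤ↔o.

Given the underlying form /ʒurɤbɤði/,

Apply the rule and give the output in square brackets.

/ɤ/ harmonizes with /u/ ([+round]) → [o]
/ɤ/ harmonizes with /u/ ([+round]) → [o]
/i/ harmonizes with /u/ ([+round]) → [y]

[ʒuroboðy]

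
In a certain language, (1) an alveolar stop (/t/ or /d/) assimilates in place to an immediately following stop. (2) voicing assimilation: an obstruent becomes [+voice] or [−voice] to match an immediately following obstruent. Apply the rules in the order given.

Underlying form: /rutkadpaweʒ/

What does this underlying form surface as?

Rule 1: /t/ before /k/ (velar) → [k]
Rule 1: /d/ before /p/ (labial) → [b]
After rule 1: rukkabpaweʒ
Rule 2: /b/ before /p/ (voiceless) → [p]

[rukkappaweʒ]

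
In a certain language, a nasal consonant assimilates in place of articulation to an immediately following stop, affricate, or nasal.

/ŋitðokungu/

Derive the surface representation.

/n/ before /g/ (velar) → [ŋ]

[ŋitðokuŋgu]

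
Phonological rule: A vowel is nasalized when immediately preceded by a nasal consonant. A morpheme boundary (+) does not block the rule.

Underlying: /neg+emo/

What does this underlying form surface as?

[nẽg+emõ]

/e/ after nasal /n/ → [ẽ]
/o/ after nasal /m/ → [õ]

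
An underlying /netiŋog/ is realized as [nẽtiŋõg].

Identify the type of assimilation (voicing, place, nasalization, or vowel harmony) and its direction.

/e/→[ẽ] /o/→[õ].
Each target copies a feature from the preceding segment, so the direction is progressive.

nasalization, progressive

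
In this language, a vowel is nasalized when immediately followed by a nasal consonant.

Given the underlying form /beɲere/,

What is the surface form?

/e/ before nasal /ɲ/ → [ẽ]

[bẽɲere]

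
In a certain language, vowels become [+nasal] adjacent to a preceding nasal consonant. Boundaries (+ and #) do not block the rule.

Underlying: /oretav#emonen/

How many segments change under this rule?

/o/ after nasal /m/ → [õ]
/e/ after nasal /n/ → [ẽ]
2 segments change.

2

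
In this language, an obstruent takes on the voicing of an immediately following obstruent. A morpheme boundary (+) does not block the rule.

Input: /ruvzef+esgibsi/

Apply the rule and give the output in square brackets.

/s/ before /g/ (voiced) → [z]
/b/ before /s/ (voiceless) → [p]

[ruvzef+ezgipsi]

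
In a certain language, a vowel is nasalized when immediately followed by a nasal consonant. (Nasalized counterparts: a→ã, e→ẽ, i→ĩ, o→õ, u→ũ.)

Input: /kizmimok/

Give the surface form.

/i/ before nasal /m/ → [ĩ]

[kizmĩmok]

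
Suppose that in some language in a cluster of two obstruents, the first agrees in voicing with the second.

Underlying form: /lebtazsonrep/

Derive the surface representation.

[leptassonrep]

/b/ before /t/ (voiceless) → [p]
/z/ before /s/ (voiceless) → [s]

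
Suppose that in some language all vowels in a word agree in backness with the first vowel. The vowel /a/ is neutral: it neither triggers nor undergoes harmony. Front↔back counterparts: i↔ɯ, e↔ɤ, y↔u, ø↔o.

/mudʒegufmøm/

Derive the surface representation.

/e/ harmonizes with /u/ ([+back]) → [ɤ]
/ø/ harmonizes with /u/ ([+back]) → [o]

[mudʒɤgufmom]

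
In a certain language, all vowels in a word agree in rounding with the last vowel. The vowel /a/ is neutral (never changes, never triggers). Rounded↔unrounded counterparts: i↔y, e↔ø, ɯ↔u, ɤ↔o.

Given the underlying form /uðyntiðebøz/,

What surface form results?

/i/ harmonizes with /ø/ ([+round]) → [y]
/e/ harmonizes with /ø/ ([+round]) → [ø]

[uðyntyðøbøz]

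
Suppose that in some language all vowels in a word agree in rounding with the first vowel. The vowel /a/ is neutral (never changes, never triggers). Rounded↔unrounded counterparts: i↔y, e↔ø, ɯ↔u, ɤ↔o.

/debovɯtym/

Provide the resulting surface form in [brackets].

[debɤvɯtim]

/o/ harmonizes with /e/ ([-round]) → [ɤ]
/y/ harmonizes with /e/ ([-round]) → [i]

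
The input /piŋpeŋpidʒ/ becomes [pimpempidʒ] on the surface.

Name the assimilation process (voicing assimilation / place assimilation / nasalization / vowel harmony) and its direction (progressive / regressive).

place assimilation, regressive

/ŋ/→[m] /ŋ/→[m].
Each target copies a feature from the following segment, so the direction is regressive.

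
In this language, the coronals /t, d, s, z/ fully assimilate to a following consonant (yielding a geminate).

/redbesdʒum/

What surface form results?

[rebbedʒdʒum]

/d/ before /b/ → [b] (total assimilation)
/s/ before /dʒ/ → [dʒ] (total assimilation)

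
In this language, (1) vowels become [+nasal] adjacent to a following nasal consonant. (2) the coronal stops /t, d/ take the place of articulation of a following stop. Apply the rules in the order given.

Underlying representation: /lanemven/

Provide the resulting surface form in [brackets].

[lãnẽmvẽn]

Rule 1: /a/ before nasal /n/ → [ã]
Rule 1: /e/ before nasal /m/ → [ẽ]
Rule 1: /e/ before nasal /n/ → [ẽ]
After rule 1: lãnẽmvẽn
Rule 2: no segment meets the rule's conditions; no change.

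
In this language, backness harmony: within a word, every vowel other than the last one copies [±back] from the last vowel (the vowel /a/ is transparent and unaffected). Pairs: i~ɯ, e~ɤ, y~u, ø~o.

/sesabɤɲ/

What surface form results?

[sɤsabɤɲ]

/e/ harmonizes with /ɤ/ ([+back]) → [ɤ]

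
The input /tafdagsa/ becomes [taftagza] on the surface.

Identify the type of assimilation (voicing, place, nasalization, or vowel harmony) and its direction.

/d/→[t] /s/→[z].
Each target copies a feature from the preceding segment, so the direction is progressive.

voicing assimilation, progressive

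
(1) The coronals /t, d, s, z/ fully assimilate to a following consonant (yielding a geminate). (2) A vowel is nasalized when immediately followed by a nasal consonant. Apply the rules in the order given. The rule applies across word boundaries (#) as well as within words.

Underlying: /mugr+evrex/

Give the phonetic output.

Rule 1: no segment meets the rule's conditions; no change.
After rule 1: mugr+evrex
Rule 2: no segment meets the rule's conditions; no change.

[mugr+evrex]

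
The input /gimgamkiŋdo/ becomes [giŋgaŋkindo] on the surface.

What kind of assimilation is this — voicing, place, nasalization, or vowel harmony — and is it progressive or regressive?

/m/→[ŋ] /m/→[ŋ] /ŋ/→[n].
Each target copies a feature from the following segment, so the direction is regressive.

place assimilation, regressive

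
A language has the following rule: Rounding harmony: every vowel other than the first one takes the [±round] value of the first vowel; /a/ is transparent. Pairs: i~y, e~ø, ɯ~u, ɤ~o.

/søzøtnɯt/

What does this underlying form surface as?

/ɯ/ harmonizes with /ø/ ([+round]) → [u]

[søzøtnut]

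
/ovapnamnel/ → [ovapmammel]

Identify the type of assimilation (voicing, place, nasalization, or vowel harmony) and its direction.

/n/→[m] /n/→[m].
Each target copies a feature from the preceding segment, so the direction is progressive.

place assimilation, progressive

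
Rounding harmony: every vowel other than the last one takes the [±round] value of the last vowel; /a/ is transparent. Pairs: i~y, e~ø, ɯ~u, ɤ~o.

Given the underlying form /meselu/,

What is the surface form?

/e/ harmonizes with /u/ ([+round]) → [ø]
/e/ harmonizes with /u/ ([+round]) → [ø]

[møsølu]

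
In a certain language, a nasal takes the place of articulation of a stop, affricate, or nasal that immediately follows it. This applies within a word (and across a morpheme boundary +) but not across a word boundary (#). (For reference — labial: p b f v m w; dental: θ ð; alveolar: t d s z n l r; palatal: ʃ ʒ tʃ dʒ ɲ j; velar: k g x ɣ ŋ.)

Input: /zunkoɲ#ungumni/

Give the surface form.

[zuŋkoɲ#uŋgunni]

/n/ before /k/ (velar) → [ŋ]
/n/ before /g/ (velar) → [ŋ]
/m/ before /n/ (alveolar) → [n]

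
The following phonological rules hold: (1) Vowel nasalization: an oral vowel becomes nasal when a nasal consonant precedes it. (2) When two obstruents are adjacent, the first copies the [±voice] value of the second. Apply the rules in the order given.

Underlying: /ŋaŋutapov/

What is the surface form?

Rule 1: /a/ after nasal /ŋ/ → [ã]
Rule 1: /u/ after nasal /ŋ/ → [ũ]
After rule 1: ŋãŋũtapov
Rule 2: no segment meets the rule's conditions; no change.

[ŋãŋũtapov]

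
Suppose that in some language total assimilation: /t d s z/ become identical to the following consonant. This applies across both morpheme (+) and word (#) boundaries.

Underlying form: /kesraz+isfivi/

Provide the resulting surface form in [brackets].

/s/ before /r/ → [r] (total assimilation)
/s/ before /f/ → [f] (total assimilation)

[kerraz+iffivi]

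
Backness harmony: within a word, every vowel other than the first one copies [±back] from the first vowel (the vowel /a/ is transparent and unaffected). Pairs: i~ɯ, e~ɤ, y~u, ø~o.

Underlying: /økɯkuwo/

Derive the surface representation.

/ɯ/ harmonizes with /ø/ ([-back]) → [i]
/u/ harmonizes with /ø/ ([-back]) → [y]
/o/ harmonizes with /ø/ ([-back]) → [ø]

[økikywø]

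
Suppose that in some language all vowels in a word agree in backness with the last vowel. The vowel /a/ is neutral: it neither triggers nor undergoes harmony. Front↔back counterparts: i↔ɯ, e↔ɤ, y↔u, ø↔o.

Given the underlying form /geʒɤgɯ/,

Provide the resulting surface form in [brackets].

/e/ harmonizes with /ɯ/ ([+back]) → [ɤ]

[gɤʒɤgɯ]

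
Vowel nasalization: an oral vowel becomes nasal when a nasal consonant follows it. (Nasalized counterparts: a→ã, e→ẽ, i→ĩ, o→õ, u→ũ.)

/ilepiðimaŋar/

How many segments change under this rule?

2

/i/ before nasal /m/ → [ĩ]
/a/ before nasal /ŋ/ → [ã]
2 segments change.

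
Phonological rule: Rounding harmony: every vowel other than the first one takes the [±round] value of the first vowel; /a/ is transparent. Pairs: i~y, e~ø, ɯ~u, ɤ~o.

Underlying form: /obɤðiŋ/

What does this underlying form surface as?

[oboðyŋ]

/ɤ/ harmonizes with /o/ ([+round]) → [o]
/i/ harmonizes with /o/ ([+round]) → [y]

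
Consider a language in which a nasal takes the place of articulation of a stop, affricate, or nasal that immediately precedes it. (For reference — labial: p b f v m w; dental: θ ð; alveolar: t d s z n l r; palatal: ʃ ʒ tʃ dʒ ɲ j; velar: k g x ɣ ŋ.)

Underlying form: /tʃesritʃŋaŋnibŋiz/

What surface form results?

[tʃesritʃɲaŋŋibmiz]

/ŋ/ after /tʃ/ (palatal) → [ɲ]
/n/ after /ŋ/ (velar) → [ŋ]
/ŋ/ after /b/ (labial) → [m]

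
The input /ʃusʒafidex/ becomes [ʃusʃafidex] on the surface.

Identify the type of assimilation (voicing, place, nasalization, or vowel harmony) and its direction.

voicing assimilation, progressive

/ʒ/→[ʃ].
Each target copies a feature from the preceding segment, so the direction is progressive.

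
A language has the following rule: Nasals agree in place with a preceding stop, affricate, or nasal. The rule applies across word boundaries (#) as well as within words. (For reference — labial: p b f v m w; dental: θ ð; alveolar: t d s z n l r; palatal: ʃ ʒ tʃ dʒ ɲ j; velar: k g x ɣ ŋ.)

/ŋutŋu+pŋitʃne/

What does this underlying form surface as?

[ŋutnu+pmitʃɲe]

/ŋ/ after /t/ (alveolar) → [n]
/ŋ/ after /p/ (labial) → [m]
/n/ after /tʃ/ (palatal) → [ɲ]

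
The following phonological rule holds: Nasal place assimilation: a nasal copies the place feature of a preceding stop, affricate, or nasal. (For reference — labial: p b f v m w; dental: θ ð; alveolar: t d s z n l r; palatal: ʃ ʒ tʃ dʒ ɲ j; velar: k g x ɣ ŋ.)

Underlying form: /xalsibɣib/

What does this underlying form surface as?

no segment meets the rule's conditions; no change.

[xalsibɣib]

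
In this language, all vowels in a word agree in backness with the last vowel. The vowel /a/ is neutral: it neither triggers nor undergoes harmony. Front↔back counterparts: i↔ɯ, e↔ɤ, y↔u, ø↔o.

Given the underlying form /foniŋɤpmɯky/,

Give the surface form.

[føniŋepmiky]

/o/ harmonizes with /y/ ([-back]) → [ø]
/ɤ/ harmonizes with /y/ ([-back]) → [e]
/ɯ/ harmonizes with /y/ ([-back]) → [i]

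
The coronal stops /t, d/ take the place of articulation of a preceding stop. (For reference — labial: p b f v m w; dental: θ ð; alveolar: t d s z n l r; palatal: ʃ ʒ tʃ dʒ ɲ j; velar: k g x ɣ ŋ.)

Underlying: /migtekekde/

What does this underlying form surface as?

[migkekekge]

/t/ after /g/ (velar) → [k]
/d/ after /k/ (velar) → [g]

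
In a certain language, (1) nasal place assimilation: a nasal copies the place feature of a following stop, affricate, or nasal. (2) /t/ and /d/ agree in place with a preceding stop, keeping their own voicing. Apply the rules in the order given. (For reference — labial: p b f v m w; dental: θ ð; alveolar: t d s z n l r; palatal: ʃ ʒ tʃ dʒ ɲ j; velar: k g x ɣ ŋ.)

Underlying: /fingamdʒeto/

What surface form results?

Rule 1: /n/ before /g/ (velar) → [ŋ]
Rule 1: /m/ before /dʒ/ (palatal) → [ɲ]
After rule 1: fiŋgaɲdʒeto
Rule 2: no segment meets the rule's conditions; no change.

[fiŋgaɲdʒeto]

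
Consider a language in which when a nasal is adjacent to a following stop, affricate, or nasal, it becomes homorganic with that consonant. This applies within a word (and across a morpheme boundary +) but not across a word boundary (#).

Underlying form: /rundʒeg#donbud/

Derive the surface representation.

[ruɲdʒeg#dombud]

/n/ before /dʒ/ (palatal) → [ɲ]
/n/ before /b/ (labial) → [m]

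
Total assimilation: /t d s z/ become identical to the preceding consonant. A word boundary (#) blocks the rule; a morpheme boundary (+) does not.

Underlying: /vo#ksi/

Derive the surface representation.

/s/ after /k/ → [k] (total assimilation)

[vo#kki]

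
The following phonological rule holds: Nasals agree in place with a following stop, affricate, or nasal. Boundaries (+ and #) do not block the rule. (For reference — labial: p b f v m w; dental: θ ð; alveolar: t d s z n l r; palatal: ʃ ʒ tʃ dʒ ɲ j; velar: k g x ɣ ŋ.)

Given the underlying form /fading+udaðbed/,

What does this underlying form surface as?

[fadiŋg+udaðbed]

/n/ before /g/ (velar) → [ŋ]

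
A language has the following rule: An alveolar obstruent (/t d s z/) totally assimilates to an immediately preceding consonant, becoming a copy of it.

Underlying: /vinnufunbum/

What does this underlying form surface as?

[vinnufunbum]

no segment meets the rule's conditions; no change.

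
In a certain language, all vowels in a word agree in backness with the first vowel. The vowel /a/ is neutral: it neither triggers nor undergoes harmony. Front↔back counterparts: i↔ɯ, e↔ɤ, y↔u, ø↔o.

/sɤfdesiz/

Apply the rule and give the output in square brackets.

[sɤfdɤsɯz]

/e/ harmonizes with /ɤ/ ([+back]) → [ɤ]
/i/ harmonizes with /ɤ/ ([+back]) → [ɯ]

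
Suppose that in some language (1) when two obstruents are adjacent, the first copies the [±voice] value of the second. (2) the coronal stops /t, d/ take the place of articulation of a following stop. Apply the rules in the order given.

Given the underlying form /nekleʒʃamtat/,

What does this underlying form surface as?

[nekleʃʃamtat]

Rule 1: /ʒ/ before /ʃ/ (voiceless) → [ʃ]
After rule 1: nekleʃʃamtat
Rule 2: no segment meets the rule's conditions; no change.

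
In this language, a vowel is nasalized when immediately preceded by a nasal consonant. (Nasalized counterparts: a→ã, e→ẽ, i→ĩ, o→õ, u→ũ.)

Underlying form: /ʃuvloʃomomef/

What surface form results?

/o/ after nasal /m/ → [õ]
/e/ after nasal /m/ → [ẽ]

[ʃuvloʃomõmẽf]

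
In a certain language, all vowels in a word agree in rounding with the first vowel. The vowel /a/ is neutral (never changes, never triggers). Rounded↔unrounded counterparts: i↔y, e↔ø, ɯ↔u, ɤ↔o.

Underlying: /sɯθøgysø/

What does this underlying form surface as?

/ø/ harmonizes with /ɯ/ ([-round]) → [e]
/y/ harmonizes with /ɯ/ ([-round]) → [i]
/ø/ harmonizes with /ɯ/ ([-round]) → [e]

[sɯθegise]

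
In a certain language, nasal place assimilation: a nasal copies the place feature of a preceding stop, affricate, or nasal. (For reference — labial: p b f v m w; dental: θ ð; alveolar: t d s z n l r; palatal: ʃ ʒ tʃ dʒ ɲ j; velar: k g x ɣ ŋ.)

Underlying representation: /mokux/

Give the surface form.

no segment meets the rule's conditions; no change.

[mokux]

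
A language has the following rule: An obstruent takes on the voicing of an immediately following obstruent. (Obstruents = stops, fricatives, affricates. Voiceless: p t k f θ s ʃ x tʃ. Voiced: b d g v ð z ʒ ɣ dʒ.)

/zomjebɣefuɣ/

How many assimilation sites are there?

0

No segment meets the rule's conditions.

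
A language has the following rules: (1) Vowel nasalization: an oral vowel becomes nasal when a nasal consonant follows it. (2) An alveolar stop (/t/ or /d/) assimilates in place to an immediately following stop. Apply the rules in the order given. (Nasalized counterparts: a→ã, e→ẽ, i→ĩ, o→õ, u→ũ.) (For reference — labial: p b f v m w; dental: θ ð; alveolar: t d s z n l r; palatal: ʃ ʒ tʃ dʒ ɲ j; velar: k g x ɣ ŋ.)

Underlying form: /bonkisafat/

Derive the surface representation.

[bõnkisafat]

Rule 1: /o/ before nasal /n/ → [õ]
After rule 1: bõnkisafat
Rule 2: no segment meets the rule's conditions; no change.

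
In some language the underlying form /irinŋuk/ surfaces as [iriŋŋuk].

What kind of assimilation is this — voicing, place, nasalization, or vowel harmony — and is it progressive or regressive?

place assimilation, regressive

/n/→[ŋ].
Each target copies a feature from the following segment, so the direction is regressive.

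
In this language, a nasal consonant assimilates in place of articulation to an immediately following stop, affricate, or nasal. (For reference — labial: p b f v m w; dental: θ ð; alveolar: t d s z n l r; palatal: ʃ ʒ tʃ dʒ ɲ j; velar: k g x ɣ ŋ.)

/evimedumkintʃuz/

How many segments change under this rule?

/m/ before /k/ (velar) → [ŋ]
/n/ before /tʃ/ (palatal) → [ɲ]
2 segments change.

2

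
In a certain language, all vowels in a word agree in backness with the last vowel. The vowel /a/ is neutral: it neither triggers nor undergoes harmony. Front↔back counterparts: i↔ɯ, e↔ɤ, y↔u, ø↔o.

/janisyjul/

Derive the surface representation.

[janɯsujul]

/i/ harmonizes with /u/ ([+back]) → [ɯ]
/y/ harmonizes with /u/ ([+back]) → [u]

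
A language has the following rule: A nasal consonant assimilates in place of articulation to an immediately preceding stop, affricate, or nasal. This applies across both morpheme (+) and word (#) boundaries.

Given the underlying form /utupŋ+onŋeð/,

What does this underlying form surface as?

[utupm+onneð]

/ŋ/ after /p/ (labial) → [m]
/ŋ/ after /n/ (alveolar) → [n]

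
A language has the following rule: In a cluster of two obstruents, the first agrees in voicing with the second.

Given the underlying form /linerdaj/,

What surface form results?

no segment meets the rule's conditions; no change.

[linerdaj]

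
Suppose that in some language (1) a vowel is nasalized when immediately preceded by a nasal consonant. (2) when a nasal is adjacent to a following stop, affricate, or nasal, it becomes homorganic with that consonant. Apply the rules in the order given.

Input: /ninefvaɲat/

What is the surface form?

Rule 1: /i/ after nasal /n/ → [ĩ]
Rule 1: /e/ after nasal /n/ → [ẽ]
Rule 1: /a/ after nasal /ɲ/ → [ã]
After rule 1: nĩnẽfvaɲãt
Rule 2: no segment meets the rule's conditions; no change.

[nĩnẽfvaɲãt]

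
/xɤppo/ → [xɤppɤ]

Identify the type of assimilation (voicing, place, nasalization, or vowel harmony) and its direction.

vowel harmony, progressive

/o/→[ɤ].
Vowels agree with the first vowel, so the harmony is progressive.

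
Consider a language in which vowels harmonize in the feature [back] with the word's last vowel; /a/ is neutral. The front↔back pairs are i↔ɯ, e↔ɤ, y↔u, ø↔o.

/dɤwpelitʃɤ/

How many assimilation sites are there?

2

/e/ harmonizes with /ɤ/ ([+back]) → [ɤ]
/i/ harmonizes with /ɤ/ ([+back]) → [ɯ]
2 segments change.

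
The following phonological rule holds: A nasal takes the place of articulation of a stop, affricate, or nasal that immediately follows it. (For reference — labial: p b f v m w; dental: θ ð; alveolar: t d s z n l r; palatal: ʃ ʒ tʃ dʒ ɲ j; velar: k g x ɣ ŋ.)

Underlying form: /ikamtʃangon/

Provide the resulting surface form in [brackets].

[ikaɲtʃaŋgon]

/m/ before /tʃ/ (palatal) → [ɲ]
/n/ before /g/ (velar) → [ŋ]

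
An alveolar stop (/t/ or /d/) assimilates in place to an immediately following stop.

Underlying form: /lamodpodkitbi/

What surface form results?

[lamobpogkipbi]

/d/ before /p/ (labial) → [b]
/d/ before /k/ (velar) → [g]
/t/ before /b/ (labial) → [p]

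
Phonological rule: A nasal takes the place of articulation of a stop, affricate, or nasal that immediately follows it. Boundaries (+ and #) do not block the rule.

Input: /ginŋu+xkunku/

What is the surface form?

[giŋŋu+xkuŋku]

/n/ before /ŋ/ (velar) → [ŋ]
/n/ before /k/ (velar) → [ŋ]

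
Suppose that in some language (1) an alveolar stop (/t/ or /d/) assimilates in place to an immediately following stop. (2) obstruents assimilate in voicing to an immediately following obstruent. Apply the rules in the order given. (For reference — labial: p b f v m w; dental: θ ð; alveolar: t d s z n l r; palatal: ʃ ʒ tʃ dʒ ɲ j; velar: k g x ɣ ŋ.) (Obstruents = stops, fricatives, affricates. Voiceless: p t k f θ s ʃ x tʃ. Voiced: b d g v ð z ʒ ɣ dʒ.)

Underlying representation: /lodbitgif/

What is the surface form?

[lobbiggif]

Rule 1: /d/ before /b/ (labial) → [b]
Rule 1: /t/ before /g/ (velar) → [k]
After rule 1: lobbikgif
Rule 2: /k/ before /g/ (voiced) → [g]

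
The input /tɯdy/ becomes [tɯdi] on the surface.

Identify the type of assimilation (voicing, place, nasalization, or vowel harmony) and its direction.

/y/→[i].
Vowels agree with the first vowel, so the harmony is progressive.

vowel harmony, progressive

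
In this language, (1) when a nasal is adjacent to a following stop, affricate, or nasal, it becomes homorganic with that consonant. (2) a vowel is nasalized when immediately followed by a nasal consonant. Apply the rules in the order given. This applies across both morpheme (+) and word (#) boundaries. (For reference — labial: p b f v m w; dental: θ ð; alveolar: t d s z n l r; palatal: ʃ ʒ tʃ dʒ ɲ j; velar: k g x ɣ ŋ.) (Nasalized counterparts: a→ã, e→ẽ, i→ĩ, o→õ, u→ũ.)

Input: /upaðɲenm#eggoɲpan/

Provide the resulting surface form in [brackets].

Rule 1: /n/ before /m/ (labial) → [m]
Rule 1: /ɲ/ before /p/ (labial) → [m]
After rule 1: upaðɲemm#eggompan
Rule 2: /e/ before nasal /m/ → [ẽ]
Rule 2: /o/ before nasal /m/ → [õ]
Rule 2: /a/ before nasal /n/ → [ã]

[upaðɲẽmm#eggõmpãn]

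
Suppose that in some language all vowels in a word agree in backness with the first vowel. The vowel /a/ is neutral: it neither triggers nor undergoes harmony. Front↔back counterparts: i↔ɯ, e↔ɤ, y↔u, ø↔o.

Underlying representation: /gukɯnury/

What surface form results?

[gukɯnuru]

/y/ harmonizes with /u/ ([+back]) → [u]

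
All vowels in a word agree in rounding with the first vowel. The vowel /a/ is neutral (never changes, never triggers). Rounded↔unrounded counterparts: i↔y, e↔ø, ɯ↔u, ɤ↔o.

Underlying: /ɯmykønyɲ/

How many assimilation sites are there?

3

/y/ harmonizes with /ɯ/ ([-round]) → [i]
/ø/ harmonizes with /ɯ/ ([-round]) → [e]
/y/ harmonizes with /ɯ/ ([-round]) → [i]
3 segments change.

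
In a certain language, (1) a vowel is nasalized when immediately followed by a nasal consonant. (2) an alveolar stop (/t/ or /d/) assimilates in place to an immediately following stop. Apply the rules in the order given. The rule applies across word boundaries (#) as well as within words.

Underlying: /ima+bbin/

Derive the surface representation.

Rule 1: /i/ before nasal /m/ → [ĩ]
Rule 1: /i/ before nasal /n/ → [ĩ]
After rule 1: ĩma+bbĩn
Rule 2: no segment meets the rule's conditions; no change.

[ĩma+bbĩn]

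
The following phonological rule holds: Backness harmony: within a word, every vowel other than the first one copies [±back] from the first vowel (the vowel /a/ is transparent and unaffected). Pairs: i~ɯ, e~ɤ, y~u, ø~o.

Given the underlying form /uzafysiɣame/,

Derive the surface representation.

/y/ harmonizes with /u/ ([+back]) → [u]
/i/ harmonizes with /u/ ([+back]) → [ɯ]
/e/ harmonizes with /u/ ([+back]) → [ɤ]

[uzafusɯɣamɤ]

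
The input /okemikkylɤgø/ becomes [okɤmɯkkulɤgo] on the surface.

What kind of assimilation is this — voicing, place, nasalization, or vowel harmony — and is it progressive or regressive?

vowel harmony, progressive

/e/→[ɤ] /i/→[ɯ] /y/→[u] /ø/→[o].
Vowels agree with the first vowel, so the harmony is progressive.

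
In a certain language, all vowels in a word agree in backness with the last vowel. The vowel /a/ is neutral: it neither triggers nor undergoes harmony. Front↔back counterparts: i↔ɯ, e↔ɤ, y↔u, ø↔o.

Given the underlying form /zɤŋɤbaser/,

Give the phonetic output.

/ɤ/ harmonizes with /e/ ([-back]) → [e]
/ɤ/ harmonizes with /e/ ([-back]) → [e]

[zeŋebaser]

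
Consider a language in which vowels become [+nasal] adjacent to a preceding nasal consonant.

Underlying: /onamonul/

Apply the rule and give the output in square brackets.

/a/ after nasal /n/ → [ã]
/o/ after nasal /m/ → [õ]
/u/ after nasal /n/ → [ũ]

[onãmõnũl]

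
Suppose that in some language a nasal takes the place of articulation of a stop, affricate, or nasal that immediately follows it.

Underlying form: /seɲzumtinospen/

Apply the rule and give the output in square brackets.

/m/ before /t/ (alveolar) → [n]

[seɲzuntinospen]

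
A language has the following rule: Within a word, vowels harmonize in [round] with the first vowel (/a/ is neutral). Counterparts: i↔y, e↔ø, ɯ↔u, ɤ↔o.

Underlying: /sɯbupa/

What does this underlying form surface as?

/u/ harmonizes with /ɯ/ ([-round]) → [ɯ]

[sɯbɯpa]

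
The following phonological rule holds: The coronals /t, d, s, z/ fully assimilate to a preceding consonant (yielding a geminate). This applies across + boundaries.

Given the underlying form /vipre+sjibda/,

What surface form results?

[vipre+sjibba]

/d/ after /b/ → [b] (total assimilation)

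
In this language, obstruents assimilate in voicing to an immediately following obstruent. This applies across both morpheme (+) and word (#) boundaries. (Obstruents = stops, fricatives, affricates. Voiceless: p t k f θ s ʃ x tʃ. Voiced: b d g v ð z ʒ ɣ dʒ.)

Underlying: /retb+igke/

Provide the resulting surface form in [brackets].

/t/ before /b/ (voiced) → [d]
/g/ before /k/ (voiceless) → [k]

[redb+ikke]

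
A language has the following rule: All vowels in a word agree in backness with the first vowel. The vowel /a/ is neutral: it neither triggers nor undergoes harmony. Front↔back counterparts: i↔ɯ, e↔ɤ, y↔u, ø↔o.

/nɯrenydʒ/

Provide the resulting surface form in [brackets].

[nɯrɤnudʒ]

/e/ harmonizes with /ɯ/ ([+back]) → [ɤ]
/y/ harmonizes with /ɯ/ ([+back]) → [u]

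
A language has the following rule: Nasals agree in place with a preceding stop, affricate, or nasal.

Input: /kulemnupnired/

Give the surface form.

[kulemmupmired]

/n/ after /m/ (labial) → [m]
/n/ after /p/ (labial) → [m]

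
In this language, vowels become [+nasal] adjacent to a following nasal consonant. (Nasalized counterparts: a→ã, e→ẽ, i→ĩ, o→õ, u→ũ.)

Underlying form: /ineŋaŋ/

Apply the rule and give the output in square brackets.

/i/ before nasal /n/ → [ĩ]
/e/ before nasal /ŋ/ → [ẽ]
/a/ before nasal /ŋ/ → [ã]

[ĩnẽŋãŋ]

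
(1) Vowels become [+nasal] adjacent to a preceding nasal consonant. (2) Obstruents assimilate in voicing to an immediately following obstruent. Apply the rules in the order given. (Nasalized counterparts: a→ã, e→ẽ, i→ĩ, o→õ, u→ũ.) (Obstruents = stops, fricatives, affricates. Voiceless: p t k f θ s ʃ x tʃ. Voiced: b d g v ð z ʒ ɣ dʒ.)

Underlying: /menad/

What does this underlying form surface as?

Rule 1: /e/ after nasal /m/ → [ẽ]
Rule 1: /a/ after nasal /n/ → [ã]
After rule 1: mẽnãd
Rule 2: no segment meets the rule's conditions; no change.

[mẽnãd]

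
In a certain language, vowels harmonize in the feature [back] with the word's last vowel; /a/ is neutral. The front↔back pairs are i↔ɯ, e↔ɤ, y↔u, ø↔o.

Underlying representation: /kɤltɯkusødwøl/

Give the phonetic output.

[keltikysødwøl]

/ɤ/ harmonizes with /ø/ ([-back]) → [e]
/ɯ/ harmonizes with /ø/ ([-back]) → [i]
/u/ harmonizes with /ø/ ([-back]) → [y]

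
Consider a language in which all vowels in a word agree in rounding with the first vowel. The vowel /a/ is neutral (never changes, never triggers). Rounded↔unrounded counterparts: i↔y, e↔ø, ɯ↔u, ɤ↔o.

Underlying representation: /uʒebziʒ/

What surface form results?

[uʒøbzyʒ]

/e/ harmonizes with /u/ ([+round]) → [ø]
/i/ harmonizes with /u/ ([+round]) → [y]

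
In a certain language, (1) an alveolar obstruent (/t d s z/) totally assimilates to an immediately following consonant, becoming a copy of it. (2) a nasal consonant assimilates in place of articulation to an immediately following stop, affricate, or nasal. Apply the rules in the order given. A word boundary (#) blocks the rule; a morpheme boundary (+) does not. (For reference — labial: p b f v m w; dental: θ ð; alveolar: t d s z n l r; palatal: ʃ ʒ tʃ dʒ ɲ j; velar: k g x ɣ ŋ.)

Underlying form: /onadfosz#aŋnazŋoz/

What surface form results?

Rule 1: /d/ before /f/ → [f] (total assimilation)
Rule 1: /s/ before /z/ → [z] (total assimilation)
Rule 1: /z/ before /ŋ/ → [ŋ] (total assimilation)
After rule 1: onaffozz#aŋnaŋŋoz
Rule 2: /ŋ/ before /n/ (alveolar) → [n]

[onaffozz#annaŋŋoz]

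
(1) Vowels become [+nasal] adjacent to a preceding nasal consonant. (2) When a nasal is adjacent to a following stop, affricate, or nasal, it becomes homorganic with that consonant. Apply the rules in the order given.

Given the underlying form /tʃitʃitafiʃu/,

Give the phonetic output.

Rule 1: no segment meets the rule's conditions; no change.
After rule 1: tʃitʃitafiʃu
Rule 2: no segment meets the rule's conditions; no change.

[tʃitʃitafiʃu]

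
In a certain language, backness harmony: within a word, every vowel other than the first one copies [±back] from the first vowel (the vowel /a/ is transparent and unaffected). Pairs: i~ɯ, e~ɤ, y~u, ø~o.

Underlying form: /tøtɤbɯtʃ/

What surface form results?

/ɤ/ harmonizes with /ø/ ([-back]) → [e]
/ɯ/ harmonizes with /ø/ ([-back]) → [i]

[tøtebitʃ]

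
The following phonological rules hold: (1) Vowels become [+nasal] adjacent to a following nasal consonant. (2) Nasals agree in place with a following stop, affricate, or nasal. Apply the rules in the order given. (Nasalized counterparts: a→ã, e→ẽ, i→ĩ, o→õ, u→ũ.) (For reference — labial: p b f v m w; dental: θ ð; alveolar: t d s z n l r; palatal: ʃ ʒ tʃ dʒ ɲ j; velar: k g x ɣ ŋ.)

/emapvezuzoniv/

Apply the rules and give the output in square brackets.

[ẽmapvezuzõniv]

Rule 1: /e/ before nasal /m/ → [ẽ]
Rule 1: /o/ before nasal /n/ → [õ]
After rule 1: ẽmapvezuzõniv
Rule 2: no segment meets the rule's conditions; no change.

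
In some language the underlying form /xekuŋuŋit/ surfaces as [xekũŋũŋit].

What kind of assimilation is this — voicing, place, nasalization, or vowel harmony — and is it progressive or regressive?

nasalization, regressive

/u/→[ũ] /u/→[ũ].
Each target copies a feature from the following segment, so the direction is regressive.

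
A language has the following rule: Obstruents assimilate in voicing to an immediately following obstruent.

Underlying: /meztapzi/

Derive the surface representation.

[mestabzi]

/z/ before /t/ (voiceless) → [s]
/p/ before /z/ (voiced) → [b]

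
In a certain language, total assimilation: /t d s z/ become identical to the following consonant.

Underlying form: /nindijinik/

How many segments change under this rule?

No segment meets the rule's conditions.

0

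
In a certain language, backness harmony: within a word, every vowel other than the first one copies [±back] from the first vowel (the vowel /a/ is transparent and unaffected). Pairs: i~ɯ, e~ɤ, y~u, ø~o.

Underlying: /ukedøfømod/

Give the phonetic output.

/e/ harmonizes with /u/ ([+back]) → [ɤ]
/ø/ harmonizes with /u/ ([+back]) → [o]
/ø/ harmonizes with /u/ ([+back]) → [o]

[ukɤdofomod]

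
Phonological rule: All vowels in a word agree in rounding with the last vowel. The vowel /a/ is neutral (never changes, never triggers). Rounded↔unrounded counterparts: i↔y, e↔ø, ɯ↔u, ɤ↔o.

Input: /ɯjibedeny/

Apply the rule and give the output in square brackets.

[ujybødøny]

/ɯ/ harmonizes with /y/ ([+round]) → [u]
/i/ harmonizes with /y/ ([+round]) → [y]
/e/ harmonizes with /y/ ([+round]) → [ø]
/e/ harmonizes with /y/ ([+round]) → [ø]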